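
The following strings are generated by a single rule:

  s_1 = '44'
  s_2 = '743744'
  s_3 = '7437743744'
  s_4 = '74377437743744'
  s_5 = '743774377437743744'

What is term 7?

74377437743774377437743744

Each term is the previous one with 7437 prepended.
From 743774377437743744, 2 further steps: 743774377437743744 → 7437743774377437743744 → (answer).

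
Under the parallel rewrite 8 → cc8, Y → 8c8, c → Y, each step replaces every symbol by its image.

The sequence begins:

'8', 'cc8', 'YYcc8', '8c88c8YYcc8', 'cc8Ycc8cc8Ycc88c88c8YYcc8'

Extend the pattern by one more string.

YYcc88c8YYcc8YYcc88c8YYcc8cc8Ycc8cc8Ycc88c88c8YYcc8

Applying the rule to each of the 25 symbols of cc8Ycc8cc8Ycc88c88c8YYcc8 gives the pieces Y Y cc8 8c8 Y Y cc8 Y Y cc8 8c8 Y Y cc8 cc8 Y cc8 cc8 Y cc8 8c8 8c8 Y Y cc8, which concatenate to the answer.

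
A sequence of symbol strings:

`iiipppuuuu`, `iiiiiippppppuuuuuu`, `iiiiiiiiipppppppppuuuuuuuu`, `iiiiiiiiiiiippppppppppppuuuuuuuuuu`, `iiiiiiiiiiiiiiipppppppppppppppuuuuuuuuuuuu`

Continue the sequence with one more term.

iiiiiiiiiiiiiiiiiippppppppppppppppppuuuuuuuuuuuuuu

Each string has the form i^{3n} p^{3n} u^{2n+2} (n = 1, 2, …).
At n = 6 the blocks have lengths 18, 18, 14.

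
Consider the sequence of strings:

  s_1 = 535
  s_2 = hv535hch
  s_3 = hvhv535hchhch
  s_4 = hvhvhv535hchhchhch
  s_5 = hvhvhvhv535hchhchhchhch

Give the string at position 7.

Every step adds hv to the front and hch to the end of the previous string.
From hvhvhvhv535hchhchhchhch, 2 further steps: hvhvhvhv535hchhchhchhch → hvhvhvhvhv535hchhchhchhchhch → (answer).

hvhvhvhvhvhv535hchhchhchhchhchhch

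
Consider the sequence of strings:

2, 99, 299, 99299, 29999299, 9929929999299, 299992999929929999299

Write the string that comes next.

9929929999299299992999929929999299

From term 3 onward, concatenate the second-to-last term with the last: 2·99 = 299, 99·299 = 99299, …
The next term joins 9929929999299 and 299992999929929999299.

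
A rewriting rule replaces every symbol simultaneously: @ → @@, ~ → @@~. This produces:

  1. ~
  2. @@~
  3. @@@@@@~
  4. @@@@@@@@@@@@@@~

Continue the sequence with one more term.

Rewriting the 15 symbols of @@@@@@@@@@@@@@~ one by one yields @@ @@ @@ @@ @@ @@ @@ @@ @@ @@ @@ @@ @@ @@ @@~; concatenated:

@@@@@@@@@@@@@@@@@@@@@@@@@@@@@@~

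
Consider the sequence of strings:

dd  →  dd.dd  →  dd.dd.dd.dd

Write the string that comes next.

dd.dd.dd.dd.dd.dd.dd.dd

Every step duplicates the string with '.' between the halves.
One more doubling of dd.dd.dd.dd gives the answer.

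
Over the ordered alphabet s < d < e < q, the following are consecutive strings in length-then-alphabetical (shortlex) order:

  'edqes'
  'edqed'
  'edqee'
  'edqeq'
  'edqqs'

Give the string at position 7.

edqqe

Continuing the enumeration 2 steps past edqqs: edqqs → edqqd → (answer).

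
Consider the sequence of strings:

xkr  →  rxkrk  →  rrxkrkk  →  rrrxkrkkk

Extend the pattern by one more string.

Each term wraps the previous one in r on the left and k on the right.
Applying this once more to rrrxkrkkk:

rrrrxkrkkkk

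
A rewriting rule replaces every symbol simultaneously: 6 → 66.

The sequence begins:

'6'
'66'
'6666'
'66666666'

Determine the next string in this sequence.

Apply φ to 66666666 symbol by symbol: 6→66, 6→66, 6→66, 6→66, 6→66, 6→66, 6→66, 6→66; joined: 66 66 66 66 66 66 66 66.

6666666666666666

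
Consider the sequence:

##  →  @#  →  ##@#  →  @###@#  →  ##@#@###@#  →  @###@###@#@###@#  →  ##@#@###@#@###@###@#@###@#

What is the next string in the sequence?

@###@###@#@###@###@#@###@#@###@###@#@###@#

This is a Fibonacci-style word recurrence s(k) = s(k−2)·s(k−1): e.g. ##·@# = ##@#.
So term 8 is @###@###@#@###@#·##@#@###@#@###@###@#@###@#.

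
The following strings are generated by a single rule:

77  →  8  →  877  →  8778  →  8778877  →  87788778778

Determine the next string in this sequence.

From term 3 onward, concatenate the last term with the second-to-last: 8·77 = 877, 877·8 = 8778, …
The next term joins 87788778778 and 8778877.

877887787788778877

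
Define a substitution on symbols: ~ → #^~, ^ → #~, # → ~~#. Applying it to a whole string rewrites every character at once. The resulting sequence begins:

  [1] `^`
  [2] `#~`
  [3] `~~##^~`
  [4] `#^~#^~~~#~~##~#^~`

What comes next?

φ(#^~#^~~~#~~##~#^~) expands symbol-by-symbol to ~~# #~ #^~ ~~# #~ #^~ #^~ #^~ ~~# #^~ #^~ ~~# ~~# #^~ ~~# #~ #^~; joining the 17 pieces gives the next term.

~~##~#^~~~##~#^~#^~#^~~~##^~#^~~~#~~##^~~~##~#^~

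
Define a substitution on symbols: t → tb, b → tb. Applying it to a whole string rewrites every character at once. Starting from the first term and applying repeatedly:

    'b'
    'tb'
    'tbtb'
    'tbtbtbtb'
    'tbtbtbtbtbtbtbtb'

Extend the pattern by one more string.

tbtbtbtbtbtbtbtbtbtbtbtbtbtbtbtb

Replace each of the 16 characters of tbtbtbtbtbtbtbtb in place — tb tb tb tb tb tb tb tb tb tb tb tb tb tb tb tb — and concatenate.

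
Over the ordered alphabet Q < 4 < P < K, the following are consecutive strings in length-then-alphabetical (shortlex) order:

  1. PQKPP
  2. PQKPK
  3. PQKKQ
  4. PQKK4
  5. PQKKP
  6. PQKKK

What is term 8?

P4QQ4

Continuing the enumeration 2 steps past PQKKK: PQKKK → P4QQQ → (answer).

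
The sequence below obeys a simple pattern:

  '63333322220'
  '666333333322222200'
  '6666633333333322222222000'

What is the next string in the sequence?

66666663333333333322222222220000

Term n consists of 2n-1 6's, followed by 2n+3 3's, followed by 2n+2 2's, followed by n 0's (n = 1, 2, …).
Setting n = 4 gives 7, 11, 10, 4 characters in each block.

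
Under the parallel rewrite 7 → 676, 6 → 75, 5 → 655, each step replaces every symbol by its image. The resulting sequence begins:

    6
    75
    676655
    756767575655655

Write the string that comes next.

Rewriting the 15 symbols of 756767575655655 one by one yields 676 655 75 676 75 676 655 676 655 75 655 655 75 655 655; concatenated:

67665575676756766556766557565565575655655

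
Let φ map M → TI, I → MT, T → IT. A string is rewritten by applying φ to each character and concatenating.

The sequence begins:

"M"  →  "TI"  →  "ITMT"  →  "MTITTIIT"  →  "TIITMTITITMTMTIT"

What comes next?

Rewriting the 16 symbols of TIITMTITITMTMTIT one by one yields IT MT MT IT TI IT MT IT MT IT TI IT TI IT MT IT; concatenated:

ITMTMTITTIITMTITMTITTIITTIITMTIT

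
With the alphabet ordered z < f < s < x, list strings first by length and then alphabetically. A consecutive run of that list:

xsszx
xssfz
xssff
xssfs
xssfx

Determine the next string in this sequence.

xsssz

Treat xssfx as a base-4 numeral over the given alphabet and add one, carrying through any trailing x's.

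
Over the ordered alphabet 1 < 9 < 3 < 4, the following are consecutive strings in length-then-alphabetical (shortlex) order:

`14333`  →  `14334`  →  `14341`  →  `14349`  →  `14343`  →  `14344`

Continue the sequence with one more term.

The successor of 14344 increments the rightmost position that isn't already 4 and resets every position after it to 1.

14411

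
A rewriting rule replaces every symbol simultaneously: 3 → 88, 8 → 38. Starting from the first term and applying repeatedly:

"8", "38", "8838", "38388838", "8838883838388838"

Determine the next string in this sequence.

Rewriting the 16 symbols of 8838883838388838 one by one yields 38 38 88 38 38 38 88 38 88 38 88 38 38 38 88 38; concatenated:

38388838383888388838883838388838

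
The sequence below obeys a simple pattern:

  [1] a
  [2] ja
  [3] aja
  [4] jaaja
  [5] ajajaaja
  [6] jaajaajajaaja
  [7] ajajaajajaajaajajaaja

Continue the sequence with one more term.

This is a Fibonacci-style word recurrence s(k) = s(k−2)·s(k−1): e.g. a·ja = aja.
So term 8 is jaajaajajaaja·ajajaajajaajaajajaaja.

jaajaajajaajaajajaajajaajaajajaaja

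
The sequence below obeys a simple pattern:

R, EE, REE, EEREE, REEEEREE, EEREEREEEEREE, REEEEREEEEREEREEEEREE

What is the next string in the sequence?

EEREEREEEEREEREEEEREEEEREEREEEEREE

From term 3 onward, concatenate the second-to-last term with the last: R·EE = REE, EE·REE = EEREE, …
Continuing: EEREEREEEEREE · REEEEREEEEREEREEEEREE gives term 8.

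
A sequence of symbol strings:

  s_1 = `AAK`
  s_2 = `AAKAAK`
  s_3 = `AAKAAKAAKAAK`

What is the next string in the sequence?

AAKAAKAAKAAKAAKAAKAAKAAK

Each string is two copies of the previous one concatenated.
So the next term is two copies of AAKAAKAAKAAK.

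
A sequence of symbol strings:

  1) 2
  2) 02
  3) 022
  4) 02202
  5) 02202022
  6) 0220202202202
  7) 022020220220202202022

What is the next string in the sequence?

0220202202202022020220220202202202

From term 3 onward, concatenate the last term with the second-to-last: 02·2 = 022, 022·02 = 02202, …
So term 8 is 022020220220202202022·0220202202202.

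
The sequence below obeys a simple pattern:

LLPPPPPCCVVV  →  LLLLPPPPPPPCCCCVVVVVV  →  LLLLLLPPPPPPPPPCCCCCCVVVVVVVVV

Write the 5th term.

Reading off run lengths: L runs 2, 4, 6; P runs 5, 7, 9; C runs 2, 4, 6; V runs 3, 6, 9 — each is linear in n (n = 1, 2, …).
Setting n = 5 gives 10, 13, 10, 15 characters in each block.

LLLLLLLLLLPPPPPPPPPPPPPCCCCCCCCCCVVVVVVVVVVVVVVV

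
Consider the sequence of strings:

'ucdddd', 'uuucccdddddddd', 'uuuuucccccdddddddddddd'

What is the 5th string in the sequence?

uuuuuuuuucccccccccdddddddddddddddddddd

The n-th term is 2n-1 u's then 2n-1 c's then 4n d's (n = 1, 2, …).
For term 5, n = 5, so the run lengths are 9, 9, 20.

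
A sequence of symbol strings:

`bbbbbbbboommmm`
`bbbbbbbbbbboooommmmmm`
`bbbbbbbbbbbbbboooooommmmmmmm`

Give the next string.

bbbbbbbbbbbbbbbbboooooooommmmmmmmmm

Each string has the form b^{3n+2} o^{2n-2} m^{2n}, where the shown terms are n = 2, 3, 4.
For the next term, n = 5, so the run lengths are 17, 8, 10.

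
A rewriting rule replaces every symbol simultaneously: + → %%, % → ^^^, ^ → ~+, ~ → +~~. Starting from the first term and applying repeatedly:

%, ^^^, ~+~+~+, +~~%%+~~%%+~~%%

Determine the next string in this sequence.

%%+~~+~~^^^^^^%%+~~+~~^^^^^^%%+~~+~~^^^^^^

Replace each of the 15 characters of +~~%%+~~%%+~~%% in place — %% +~~ +~~ ^^^ ^^^ %% +~~ +~~ ^^^ ^^^ %% +~~ +~~ ^^^ ^^^ — and concatenate.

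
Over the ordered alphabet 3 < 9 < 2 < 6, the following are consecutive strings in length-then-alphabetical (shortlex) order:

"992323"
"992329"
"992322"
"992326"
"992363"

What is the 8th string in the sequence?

Continuing the enumeration 3 steps past 992363: 992363 → 992369 → 992362 → (answer).

992366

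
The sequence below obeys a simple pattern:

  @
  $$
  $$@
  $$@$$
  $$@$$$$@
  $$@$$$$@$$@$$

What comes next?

$$@$$$$@$$@$$$$@$$$$@

Each term (from the third on) is the previous term followed by the one before it: term 3 = $$·@ = $$@.
So term 7 is $$@$$$$@$$@$$·$$@$$$$@.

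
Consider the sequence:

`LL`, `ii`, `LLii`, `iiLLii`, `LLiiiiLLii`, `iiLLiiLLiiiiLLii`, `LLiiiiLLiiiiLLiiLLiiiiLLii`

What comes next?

iiLLiiLLiiiiLLiiLLiiiiLLiiiiLLiiLLiiiiLLii

From term 3 onward, concatenate the second-to-last term with the last: LL·ii = LLii, ii·LLii = iiLLii, …
The next term joins iiLLiiLLiiiiLLii and LLiiiiLLiiiiLLiiLLiiiiLLii.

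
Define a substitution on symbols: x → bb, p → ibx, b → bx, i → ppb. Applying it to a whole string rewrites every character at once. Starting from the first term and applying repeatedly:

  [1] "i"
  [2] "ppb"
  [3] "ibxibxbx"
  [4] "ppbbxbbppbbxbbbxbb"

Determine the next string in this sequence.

ibxibxbxbxbbbxbxibxibxbxbxbbbxbxbxbbbxbx

Applying the rule to each of the 18 symbols of ppbbxbbppbbxbbbxbb gives the pieces ibx ibx bx bx bb bx bx ibx ibx bx bx bb bx bx bx bb bx bx, which concatenate to the answer.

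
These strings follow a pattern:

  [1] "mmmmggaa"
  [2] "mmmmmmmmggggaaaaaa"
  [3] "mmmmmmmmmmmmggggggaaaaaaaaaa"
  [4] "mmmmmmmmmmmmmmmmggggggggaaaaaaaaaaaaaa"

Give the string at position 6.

mmmmmmmmmmmmmmmmmmmmmmmmggggggggggggaaaaaaaaaaaaaaaaaaaaaa

The n-th term is 4n m's then 2n g's then 4n-2 a's (n = 1, 2, …).
At n = 6 the blocks have lengths 24, 12, 22.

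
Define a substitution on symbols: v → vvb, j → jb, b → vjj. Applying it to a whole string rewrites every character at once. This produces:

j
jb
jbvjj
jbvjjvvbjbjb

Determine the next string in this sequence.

jbvjjvvbjbjbvvbvvbvjjjbvjjjbvjj

Rewriting each symbol of jbvjjvvbjbjb: j→jb, b→vjj, v→vvb, j→jb, j→jb, v→vvb, v→vvb, b→vjj, j→jb, b→vjj, j→jb, b→vjj, which concatenates to jb vjj vvb jb jb vvb vvb vjj jb vjj jb vjj.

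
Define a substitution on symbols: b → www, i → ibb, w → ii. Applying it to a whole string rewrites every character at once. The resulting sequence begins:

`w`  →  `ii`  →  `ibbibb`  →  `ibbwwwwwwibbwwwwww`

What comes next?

Rewriting the 18 symbols of ibbwwwwwwibbwwwwww one by one yields ibb www www ii ii ii ii ii ii ibb www www ii ii ii ii ii ii; concatenated:

ibbwwwwwwiiiiiiiiiiiiibbwwwwwwiiiiiiiiiiii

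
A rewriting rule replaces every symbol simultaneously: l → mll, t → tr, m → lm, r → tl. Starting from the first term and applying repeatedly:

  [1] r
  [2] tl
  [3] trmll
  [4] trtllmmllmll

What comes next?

Expanding trtllmmllmll: t→tr, r→tl, t→tr, l→mll, l→mll, m→lm, m→lm, l→mll, l→mll, m→lm, l→mll, l→mll. Concatenated: tr tl tr mll mll lm lm mll mll lm mll mll.

trtltrmllmlllmlmmllmlllmmllmll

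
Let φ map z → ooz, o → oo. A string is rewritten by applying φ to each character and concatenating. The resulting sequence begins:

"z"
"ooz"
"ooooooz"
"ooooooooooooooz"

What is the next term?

ooooooooooooooooooooooooooooooz

φ(ooooooooooooooz) expands symbol-by-symbol to oo oo oo oo oo oo oo oo oo oo oo oo oo oo ooz; joining the 15 pieces gives the next term.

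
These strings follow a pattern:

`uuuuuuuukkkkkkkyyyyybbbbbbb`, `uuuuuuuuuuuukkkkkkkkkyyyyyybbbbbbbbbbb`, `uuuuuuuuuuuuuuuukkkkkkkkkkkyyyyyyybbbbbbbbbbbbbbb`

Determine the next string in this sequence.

The n-th term is 4n u's then 2n+3 k's then n+3 y's then 4n-1 b's, where the shown terms are n = 2, 3, 4.
Setting n = 5 gives 20, 13, 8, 19 characters in each block.

uuuuuuuuuuuuuuuuuuuukkkkkkkkkkkkkyyyyyyyybbbbbbbbbbbbbbbbbbb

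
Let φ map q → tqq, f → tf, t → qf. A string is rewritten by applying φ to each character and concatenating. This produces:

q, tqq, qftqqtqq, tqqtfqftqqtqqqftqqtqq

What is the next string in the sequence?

qftqqtqqqftftqqtfqftqqtqqqftqqtqqtqqtfqftqqtqqqftqqtqq

Applying the rule to each of the 21 symbols of tqqtfqftqqtqqqftqqtqq gives the pieces qf tqq tqq qf tf tqq tf qf tqq tqq qf tqq tqq tqq tf qf tqq tqq qf tqq tqq, which concatenate to the answer.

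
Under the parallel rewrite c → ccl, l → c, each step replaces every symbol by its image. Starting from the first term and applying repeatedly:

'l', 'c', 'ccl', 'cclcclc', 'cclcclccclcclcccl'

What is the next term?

cclcclccclcclccclcclcclccclcclccclcclcclc

Applying the rule to each of the 17 symbols of cclcclccclcclcccl gives the pieces ccl ccl c ccl ccl c ccl ccl ccl c ccl ccl c ccl ccl ccl c, which concatenate to the answer.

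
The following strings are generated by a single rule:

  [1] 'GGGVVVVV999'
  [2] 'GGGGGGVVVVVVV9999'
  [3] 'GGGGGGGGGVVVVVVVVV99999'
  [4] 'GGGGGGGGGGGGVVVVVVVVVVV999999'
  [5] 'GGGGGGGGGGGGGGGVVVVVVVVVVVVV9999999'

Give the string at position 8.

GGGGGGGGGGGGGGGGGGGGGGGGVVVVVVVVVVVVVVVVVVV9999999999

Reading off run lengths: G runs 3, 6, 9, 12, 15; V runs 5, 7, 9, 11, 13; 9 runs 3, 4, 5, 6, 7 — each is linear in n (n = 1, 2, …).
For term 8, n = 8, so the run lengths are 24, 19, 10.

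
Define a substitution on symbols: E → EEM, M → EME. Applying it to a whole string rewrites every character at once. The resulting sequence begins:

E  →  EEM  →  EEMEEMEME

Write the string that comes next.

Rewriting each symbol of EEMEEMEME: E→EEM, E→EEM, M→EME, E→EEM, E→EEM, M→EME, E→EEM, M→EME, E→EEM, which concatenates to EEM EEM EME EEM EEM EME EEM EME EEM.

EEMEEMEMEEEMEEMEMEEEMEMEEEM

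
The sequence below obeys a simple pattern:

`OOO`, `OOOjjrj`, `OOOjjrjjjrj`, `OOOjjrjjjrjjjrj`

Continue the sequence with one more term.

The strings grow by a fixed suffix jjrj each time.
So the next term is OOOjjrjjjrjjjrj·jjrj.

OOOjjrjjjrjjjrjjjrj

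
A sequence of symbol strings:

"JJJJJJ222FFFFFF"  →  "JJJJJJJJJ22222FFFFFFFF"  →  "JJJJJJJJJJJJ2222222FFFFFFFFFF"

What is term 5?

JJJJJJJJJJJJJJJJJJ22222222222FFFFFFFFFFFFFF

Reading off run lengths: J runs 6, 9, 12; 2 runs 3, 5, 7; F runs 6, 8, 10 — each is linear in n, where the shown terms are n = 2, 3, 4.
Setting n = 6 gives 18, 11, 14 characters in each block.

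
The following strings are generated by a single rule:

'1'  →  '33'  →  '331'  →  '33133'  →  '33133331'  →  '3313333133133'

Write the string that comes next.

331333313313333133331

Each term (from the third on) is the previous term followed by the one before it: term 3 = 33·1 = 331.
Continuing: 3313333133133 · 33133331 gives term 7.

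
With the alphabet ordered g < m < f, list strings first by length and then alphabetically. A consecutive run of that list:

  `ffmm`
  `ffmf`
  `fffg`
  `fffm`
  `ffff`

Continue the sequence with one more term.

ggggg

After ffff the length-4 strings are exhausted; the first length-5 string is 5 copies of g.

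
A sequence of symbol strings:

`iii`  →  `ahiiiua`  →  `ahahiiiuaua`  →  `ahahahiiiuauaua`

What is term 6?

ahahahahahiiiuauauauaua

Every step adds ah to the front and ua to the end of the previous string.
From ahahahiiiuauaua, 2 further steps: ahahahiiiuauaua → ahahahahiiiuauauaua → (answer).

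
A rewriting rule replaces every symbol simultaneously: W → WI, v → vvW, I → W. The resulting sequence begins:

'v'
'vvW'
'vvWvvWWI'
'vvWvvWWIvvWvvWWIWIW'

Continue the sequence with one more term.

Replace each of the 19 characters of vvWvvWWIvvWvvWWIWIW in place — vvW vvW WI vvW vvW WI WI W vvW vvW WI vvW vvW WI WI W WI W WI — and concatenate.

vvWvvWWIvvWvvWWIWIWvvWvvWWIvvWvvWWIWIWWIWWI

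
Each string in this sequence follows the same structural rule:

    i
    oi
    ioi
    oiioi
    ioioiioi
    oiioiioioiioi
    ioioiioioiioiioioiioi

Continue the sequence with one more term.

oiioiioioiioiioioiioioiioiioioiioi

Each term (from the third on) is the two preceding terms concatenated in order: term 3 = i·oi = ioi.
So term 8 is oiioiioioiioi·ioioiioioiioiioioiioi.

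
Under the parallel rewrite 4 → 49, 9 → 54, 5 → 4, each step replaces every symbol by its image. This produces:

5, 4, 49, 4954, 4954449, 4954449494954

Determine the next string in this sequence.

φ(4954449494954) expands symbol-by-symbol to 49 54 4 49 49 49 54 49 54 49 54 4 49; joining the 13 pieces gives the next term.

495444949495449544954449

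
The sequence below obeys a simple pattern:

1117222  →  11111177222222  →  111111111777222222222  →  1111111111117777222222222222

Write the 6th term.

111111111111111111777777222222222222222222

Each string has the form 1^{3n} 7^{n} 2^{3n} (n = 1, 2, …).
Setting n = 6 gives 18, 6, 18 characters in each block.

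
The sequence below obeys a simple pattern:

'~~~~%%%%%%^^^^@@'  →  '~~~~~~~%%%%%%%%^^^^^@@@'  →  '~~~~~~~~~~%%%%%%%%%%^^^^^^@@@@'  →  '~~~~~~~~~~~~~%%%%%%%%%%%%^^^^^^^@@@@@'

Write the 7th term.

~~~~~~~~~~~~~~~~~~~~~~%%%%%%%%%%%%%%%%%%^^^^^^^^^^@@@@@@@@

Each string has the form ~^{3n-2} %^{2n+2} ^^{n+2} @^{n}, where the shown terms are n = 2, 3, 4, 5.
At n = 8 the blocks have lengths 22, 18, 10, 8.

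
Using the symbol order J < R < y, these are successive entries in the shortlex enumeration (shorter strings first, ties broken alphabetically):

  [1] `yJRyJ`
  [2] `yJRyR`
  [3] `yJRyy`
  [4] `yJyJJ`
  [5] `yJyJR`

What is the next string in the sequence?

yJyJy

The successor of yJyJR increments the rightmost position that isn't already y and resets every position after it to J.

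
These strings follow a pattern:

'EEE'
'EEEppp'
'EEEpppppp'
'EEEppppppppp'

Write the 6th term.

The strings grow by a fixed suffix ppp each time.
From EEEppppppppp, 2 further steps: EEEppppppppp → EEEpppppppppppp → (answer).

EEEppppppppppppppp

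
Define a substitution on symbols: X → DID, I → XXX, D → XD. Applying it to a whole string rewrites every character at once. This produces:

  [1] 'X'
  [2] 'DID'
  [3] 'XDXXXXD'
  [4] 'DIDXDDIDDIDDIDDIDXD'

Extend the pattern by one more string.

Rewriting the 19 symbols of DIDXDDIDDIDDIDDIDXD one by one yields XD XXX XD DID XD XD XXX XD XD XXX XD XD XXX XD XD XXX XD DID XD; concatenated:

XDXXXXDDIDXDXDXXXXDXDXXXXDXDXXXXDXDXXXXDDIDXD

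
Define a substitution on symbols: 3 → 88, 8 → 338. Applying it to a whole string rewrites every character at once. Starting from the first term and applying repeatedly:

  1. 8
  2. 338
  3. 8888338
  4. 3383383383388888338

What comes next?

Rewriting the 19 symbols of 3383383383388888338 one by one yields 88 88 338 88 88 338 88 88 338 88 88 338 338 338 338 338 88 88 338; concatenated:

88883388888338888833888883383383383383388888338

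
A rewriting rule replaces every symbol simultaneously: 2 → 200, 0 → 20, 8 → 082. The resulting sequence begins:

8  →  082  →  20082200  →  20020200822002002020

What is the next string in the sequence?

Rewriting the 20 symbols of 20020200822002002020 one by one yields 200 20 20 200 20 200 20 20 082 200 200 20 20 200 20 20 200 20 200 20; concatenated:

2002020200202002020082200200202020020202002020020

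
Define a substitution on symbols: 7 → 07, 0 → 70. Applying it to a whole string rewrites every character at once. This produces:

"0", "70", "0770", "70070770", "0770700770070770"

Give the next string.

Rewriting the 16 symbols of 0770700770070770 one by one yields 70 07 07 70 07 70 70 07 07 70 70 07 70 07 07 70; concatenated:

70070770077070070770700770070770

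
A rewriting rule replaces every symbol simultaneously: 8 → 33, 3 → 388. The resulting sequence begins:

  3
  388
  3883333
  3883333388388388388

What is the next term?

φ(3883333388388388388) expands symbol-by-symbol to 388 33 33 388 388 388 388 388 33 33 388 33 33 388 33 33 388 33 33; joining the 19 pieces gives the next term.

38833333883883883883883333388333338833333883333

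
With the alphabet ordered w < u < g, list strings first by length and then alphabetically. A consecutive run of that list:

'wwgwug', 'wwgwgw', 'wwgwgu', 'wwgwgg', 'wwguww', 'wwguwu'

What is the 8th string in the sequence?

Continuing the enumeration 2 steps past wwguwu: wwguwu → wwguwg → (answer).

wwguuw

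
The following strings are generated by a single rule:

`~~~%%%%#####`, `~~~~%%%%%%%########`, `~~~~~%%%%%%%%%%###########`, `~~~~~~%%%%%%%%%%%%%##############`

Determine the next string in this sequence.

~~~~~~~%%%%%%%%%%%%%%%%#################

Each string has the form ~^{n+1} %^{3n-2} #^{3n-1}, where the shown terms are n = 2, 3, 4, 5.
Setting n = 6 gives 7, 16, 17 characters in each block.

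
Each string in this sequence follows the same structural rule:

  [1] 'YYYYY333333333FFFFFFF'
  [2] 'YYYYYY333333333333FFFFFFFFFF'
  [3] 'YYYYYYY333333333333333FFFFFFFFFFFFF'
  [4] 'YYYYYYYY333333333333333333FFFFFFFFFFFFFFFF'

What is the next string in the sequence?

YYYYYYYYY333333333333333333333FFFFFFFFFFFFFFFFFFF

Each string has the form Y^{n+2} 3^{3n} F^{3n-2}, where the shown terms are n = 3, 4, 5, 6.
Setting n = 7 gives 9, 21, 19 characters in each block.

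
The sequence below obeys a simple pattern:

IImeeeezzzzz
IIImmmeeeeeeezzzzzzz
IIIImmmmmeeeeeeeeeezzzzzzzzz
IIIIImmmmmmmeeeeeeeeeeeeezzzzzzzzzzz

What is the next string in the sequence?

Each string has the form I^{n+1} m^{2n-1} e^{3n+1} z^{2n+3} (n = 1, 2, …).
Setting n = 5 gives 6, 9, 16, 13 characters in each block.

IIIIIImmmmmmmmmeeeeeeeeeeeeeeeezzzzzzzzzzzzz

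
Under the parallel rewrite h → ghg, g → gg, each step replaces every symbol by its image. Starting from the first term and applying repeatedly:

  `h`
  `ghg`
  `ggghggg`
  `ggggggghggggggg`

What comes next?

φ(ggggggghggggggg) expands symbol-by-symbol to gg gg gg gg gg gg gg ghg gg gg gg gg gg gg gg; joining the 15 pieces gives the next term.

ggggggggggggggghggggggggggggggg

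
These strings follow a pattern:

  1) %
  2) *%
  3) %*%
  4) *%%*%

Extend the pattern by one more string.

%*%*%%*%

Each term (from the third on) is the two preceding terms concatenated in order: term 3 = %·*% = %*%.
So term 5 is %*%·*%%*%.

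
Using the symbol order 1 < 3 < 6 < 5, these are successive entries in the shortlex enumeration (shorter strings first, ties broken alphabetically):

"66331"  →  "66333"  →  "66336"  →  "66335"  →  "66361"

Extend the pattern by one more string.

The successor of 66361 increments the rightmost position that isn't already 5 and resets every position after it to 1.

66363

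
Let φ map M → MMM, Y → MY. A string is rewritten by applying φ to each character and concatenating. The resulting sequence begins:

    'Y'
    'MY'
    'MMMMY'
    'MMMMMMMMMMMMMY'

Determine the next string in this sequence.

Applying the rule to each of the 14 symbols of MMMMMMMMMMMMMY gives the pieces MMM MMM MMM MMM MMM MMM MMM MMM MMM MMM MMM MMM MMM MY, which concatenate to the answer.

MMMMMMMMMMMMMMMMMMMMMMMMMMMMMMMMMMMMMMMMY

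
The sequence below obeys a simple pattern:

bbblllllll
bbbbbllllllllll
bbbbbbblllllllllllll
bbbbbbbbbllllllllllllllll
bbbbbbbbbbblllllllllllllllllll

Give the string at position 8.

bbbbbbbbbbbbbbbbbllllllllllllllllllllllllllll

Term n consists of 2n-1 b's, followed by 3n+1 l's, where the shown terms are n = 2, 3, 4, 5, 6.
At n = 9 the blocks have lengths 17, 28.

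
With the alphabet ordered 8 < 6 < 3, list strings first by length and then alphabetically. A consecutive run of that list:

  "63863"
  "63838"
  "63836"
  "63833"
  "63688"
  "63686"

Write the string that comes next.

63683

Treat 63686 as a base-3 numeral over the given alphabet and add one, carrying through any trailing 3's.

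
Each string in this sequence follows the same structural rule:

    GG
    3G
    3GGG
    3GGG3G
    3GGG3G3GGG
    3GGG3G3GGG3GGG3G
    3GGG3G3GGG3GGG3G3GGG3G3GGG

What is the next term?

This is a Fibonacci-style word recurrence s(k) = s(k−1)·s(k−2): e.g. 3G·GG = 3GGG.
The next term joins 3GGG3G3GGG3GGG3G3GGG3G3GGG and 3GGG3G3GGG3GGG3G.

3GGG3G3GGG3GGG3G3GGG3G3GGG3GGG3G3GGG3GGG3G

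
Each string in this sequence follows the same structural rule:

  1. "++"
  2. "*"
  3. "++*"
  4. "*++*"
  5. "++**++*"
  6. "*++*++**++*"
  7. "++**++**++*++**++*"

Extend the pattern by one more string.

Each term (from the third on) is the two preceding terms concatenated in order: term 3 = ++·* = ++*.
So term 8 is *++*++**++*·++**++**++*++**++*.

*++*++**++*++**++**++*++**++*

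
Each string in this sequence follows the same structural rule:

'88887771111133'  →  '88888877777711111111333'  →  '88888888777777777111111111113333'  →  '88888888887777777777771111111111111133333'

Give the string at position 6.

Each string has the form 8^{2n+2} 7^{3n} 1^{3n+2} 3^{n+1} (n = 1, 2, …).
Setting n = 6 gives 14, 18, 20, 7 characters in each block.

88888888888888777777777777777777111111111111111111113333333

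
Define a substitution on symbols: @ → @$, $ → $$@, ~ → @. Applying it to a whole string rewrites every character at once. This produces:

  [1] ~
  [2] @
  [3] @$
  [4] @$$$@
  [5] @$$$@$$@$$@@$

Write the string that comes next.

Applying the rule to each of the 13 symbols of @$$$@$$@$$@@$ gives the pieces @$ $$@ $$@ $$@ @$ $$@ $$@ @$ $$@ $$@ @$ @$ $$@, which concatenate to the answer.

@$$$@$$@$$@@$$$@$$@@$$$@$$@@$@$$$@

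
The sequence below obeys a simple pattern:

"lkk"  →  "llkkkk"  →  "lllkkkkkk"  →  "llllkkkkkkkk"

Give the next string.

The n-th term is n l's then 2n k's (n = 1, 2, …).
For the next term, n = 5, so the run lengths are 5, 10.

lllllkkkkkkkkkk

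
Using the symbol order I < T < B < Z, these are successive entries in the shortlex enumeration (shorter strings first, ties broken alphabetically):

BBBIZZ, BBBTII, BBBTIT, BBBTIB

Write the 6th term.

Stepping forward 2 times from BBBTIB: BBBTIB → BBBTIZ, then the target.

BBBTTI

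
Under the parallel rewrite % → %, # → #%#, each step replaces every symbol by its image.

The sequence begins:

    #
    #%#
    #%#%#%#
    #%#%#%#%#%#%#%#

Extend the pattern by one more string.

#%#%#%#%#%#%#%#%#%#%#%#%#%#%#%#

Applying the rule to each of the 15 symbols of #%#%#%#%#%#%#%# gives the pieces #%# % #%# % #%# % #%# % #%# % #%# % #%# % #%#, which concatenate to the answer.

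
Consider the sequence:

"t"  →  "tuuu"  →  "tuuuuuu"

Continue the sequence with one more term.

The strings grow by a fixed suffix uuu each time.
Applying this once more to tuuuuuu:

tuuuuuuuuu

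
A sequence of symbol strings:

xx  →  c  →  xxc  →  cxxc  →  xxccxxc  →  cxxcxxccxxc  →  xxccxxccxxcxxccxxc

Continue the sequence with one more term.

From term 3 onward, concatenate the second-to-last term with the last: xx·c = xxc, c·xxc = cxxc, …
Continuing: cxxcxxccxxc · xxccxxccxxcxxccxxc gives term 8.

cxxcxxccxxcxxccxxccxxcxxccxxc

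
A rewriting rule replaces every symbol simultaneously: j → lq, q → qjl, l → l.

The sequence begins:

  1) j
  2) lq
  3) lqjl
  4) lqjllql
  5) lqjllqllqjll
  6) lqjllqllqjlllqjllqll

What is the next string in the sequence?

lqjllqllqjlllqjllqlllqjllqllqjlll

Replace each of the 20 characters of lqjllqllqjlllqjllqll in place — l qjl lq l l qjl l l qjl lq l l l qjl lq l l qjl l l — and concatenate.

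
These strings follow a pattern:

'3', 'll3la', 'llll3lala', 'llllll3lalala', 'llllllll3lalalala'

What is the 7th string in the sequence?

llllllllllll3lalalalalala

Every step adds ll to the front and la to the end of the previous string.
From llllllll3lalalala, 2 further steps: llllllll3lalalala → llllllllll3lalalalala → (answer).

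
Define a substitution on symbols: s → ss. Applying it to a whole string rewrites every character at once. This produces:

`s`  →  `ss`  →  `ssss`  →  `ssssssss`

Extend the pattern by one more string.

Rewriting each symbol of ssssssss: s→ss, s→ss, s→ss, s→ss, s→ss, s→ss, s→ss, s→ss, which concatenates to ss ss ss ss ss ss ss ss.

ssssssssssssssss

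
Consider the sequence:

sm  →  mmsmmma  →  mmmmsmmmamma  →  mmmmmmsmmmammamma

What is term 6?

mmmmmmmmmmsmmmammammammamma

s(k+1) = mm·s(k)·mma, so each term gains mm as a prefix and mma as a suffix.
From mmmmmmsmmmammamma, 2 further steps: mmmmmmsmmmammamma → mmmmmmmmsmmmammammamma → (answer).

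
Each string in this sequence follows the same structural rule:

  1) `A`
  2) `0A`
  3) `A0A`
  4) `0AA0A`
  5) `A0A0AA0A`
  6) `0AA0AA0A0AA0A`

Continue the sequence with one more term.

A0A0AA0A0AA0AA0A0AA0A

Each term (from the third on) is the two preceding terms concatenated in order: term 3 = A·0A = A0A.
Continuing: A0A0AA0A · 0AA0AA0A0AA0A gives term 7.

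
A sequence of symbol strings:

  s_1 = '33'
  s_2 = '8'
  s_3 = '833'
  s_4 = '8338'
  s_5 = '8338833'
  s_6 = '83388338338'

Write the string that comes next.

833883383388338833

Each term (from the third on) is the previous term followed by the one before it: term 3 = 8·33 = 833.
Continuing: 83388338338 · 8338833 gives term 7.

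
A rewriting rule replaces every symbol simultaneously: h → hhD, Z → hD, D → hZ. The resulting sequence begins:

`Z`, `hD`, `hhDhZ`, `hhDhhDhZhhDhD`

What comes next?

hhDhhDhZhhDhhDhZhhDhDhhDhhDhZhhDhZ

φ(hhDhhDhZhhDhD) expands symbol-by-symbol to hhD hhD hZ hhD hhD hZ hhD hD hhD hhD hZ hhD hZ; joining the 13 pieces gives the next term.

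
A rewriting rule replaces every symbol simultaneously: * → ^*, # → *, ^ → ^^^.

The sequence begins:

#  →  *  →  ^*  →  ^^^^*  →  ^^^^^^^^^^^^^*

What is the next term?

Rewriting the 14 symbols of ^^^^^^^^^^^^^* one by one yields ^^^ ^^^ ^^^ ^^^ ^^^ ^^^ ^^^ ^^^ ^^^ ^^^ ^^^ ^^^ ^^^ ^*; concatenated:

^^^^^^^^^^^^^^^^^^^^^^^^^^^^^^^^^^^^^^^^*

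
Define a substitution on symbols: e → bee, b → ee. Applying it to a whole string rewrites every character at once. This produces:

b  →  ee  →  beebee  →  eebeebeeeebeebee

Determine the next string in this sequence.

beebeeeebeebeeeebeebeebeebeeeebeebeeeebeebee

φ(eebeebeeeebeebee) expands symbol-by-symbol to bee bee ee bee bee ee bee bee bee bee ee bee bee ee bee bee; joining the 16 pieces gives the next term.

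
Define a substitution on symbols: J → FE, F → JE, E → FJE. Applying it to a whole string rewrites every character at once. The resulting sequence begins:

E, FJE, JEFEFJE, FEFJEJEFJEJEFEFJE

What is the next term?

Rewriting the 17 symbols of FEFJEJEFJEJEFEFJE one by one yields JE FJE JE FE FJE FE FJE JE FE FJE FE FJE JE FJE JE FE FJE; concatenated:

JEFJEJEFEFJEFEFJEJEFEFJEFEFJEJEFJEJEFEFJE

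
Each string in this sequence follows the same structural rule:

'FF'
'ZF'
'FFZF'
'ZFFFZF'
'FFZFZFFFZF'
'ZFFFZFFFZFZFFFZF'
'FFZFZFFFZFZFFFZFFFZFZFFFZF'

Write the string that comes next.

Each term (from the third on) is the two preceding terms concatenated in order: term 3 = FF·ZF = FFZF.
So term 8 is ZFFFZFFFZFZFFFZF·FFZFZFFFZFZFFFZFFFZFZFFFZF.

ZFFFZFFFZFZFFFZFFFZFZFFFZFZFFFZFFFZFZFFFZF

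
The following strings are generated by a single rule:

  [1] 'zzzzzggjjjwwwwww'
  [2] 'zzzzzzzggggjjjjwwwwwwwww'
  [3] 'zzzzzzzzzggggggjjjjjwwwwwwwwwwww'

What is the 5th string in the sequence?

Each string has the form z^{2n+1} g^{2n-2} j^{n+1} w^{3n}, where the shown terms are n = 2, 3, 4.
For term 5, n = 6, so the run lengths are 13, 10, 7, 18.

zzzzzzzzzzzzzggggggggggjjjjjjjwwwwwwwwwwwwwwwwww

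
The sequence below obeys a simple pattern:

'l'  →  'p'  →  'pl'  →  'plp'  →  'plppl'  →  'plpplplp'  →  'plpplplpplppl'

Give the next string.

plpplplpplpplplpplplp

From term 3 onward, concatenate the last term with the second-to-last: p·l = pl, pl·p = plp, …
Continuing: plpplplpplppl · plpplplp gives term 8.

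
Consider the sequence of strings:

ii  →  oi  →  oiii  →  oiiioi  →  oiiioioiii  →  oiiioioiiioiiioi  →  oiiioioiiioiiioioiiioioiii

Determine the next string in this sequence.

oiiioioiiioiiioioiiioioiiioiiioioiiioiiioi

This is a Fibonacci-style word recurrence s(k) = s(k−1)·s(k−2): e.g. oi·ii = oiii.
So term 8 is oiiioioiiioiiioioiiioioiii·oiiioioiiioiiioi.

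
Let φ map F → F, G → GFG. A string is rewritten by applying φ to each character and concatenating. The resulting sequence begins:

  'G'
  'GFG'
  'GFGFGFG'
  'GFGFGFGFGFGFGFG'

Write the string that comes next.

Applying the rule to each of the 15 symbols of GFGFGFGFGFGFGFG gives the pieces GFG F GFG F GFG F GFG F GFG F GFG F GFG F GFG, which concatenate to the answer.

GFGFGFGFGFGFGFGFGFGFGFGFGFGFGFG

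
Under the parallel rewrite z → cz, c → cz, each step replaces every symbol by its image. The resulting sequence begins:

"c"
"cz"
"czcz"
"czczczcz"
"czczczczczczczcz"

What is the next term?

Rewriting the 16 symbols of czczczczczczczcz one by one yields cz cz cz cz cz cz cz cz cz cz cz cz cz cz cz cz; concatenated:

czczczczczczczczczczczczczczczcz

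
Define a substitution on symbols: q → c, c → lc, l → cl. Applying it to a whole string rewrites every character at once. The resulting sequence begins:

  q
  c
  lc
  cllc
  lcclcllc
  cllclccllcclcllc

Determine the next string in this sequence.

Replace each of the 16 characters of cllclccllcclcllc in place — lc cl cl lc cl lc lc cl cl lc lc cl lc cl cl lc — and concatenate.

lcclcllccllclcclcllclccllcclcllc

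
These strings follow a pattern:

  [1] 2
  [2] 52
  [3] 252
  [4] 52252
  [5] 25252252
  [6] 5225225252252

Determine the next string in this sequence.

Each term (from the third on) is the two preceding terms concatenated in order: term 3 = 2·52 = 252.
The next term joins 25252252 and 5225225252252.

252522525225225252252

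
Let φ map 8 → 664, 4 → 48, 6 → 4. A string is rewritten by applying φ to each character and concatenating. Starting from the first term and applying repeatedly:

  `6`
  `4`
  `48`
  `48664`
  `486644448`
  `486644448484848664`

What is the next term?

Applying the rule to each of the 18 symbols of 486644448484848664 gives the pieces 48 664 4 4 48 48 48 48 664 48 664 48 664 48 664 4 4 48, which concatenate to the answer.

4866444484848486644866448664486644448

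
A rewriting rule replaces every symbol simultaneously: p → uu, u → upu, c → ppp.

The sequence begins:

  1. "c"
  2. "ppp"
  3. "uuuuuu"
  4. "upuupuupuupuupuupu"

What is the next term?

upuuuupuupuuuupuupuuuupuupuuuupuupuuuupuupuuuupu

φ(upuupuupuupuupuupu) expands symbol-by-symbol to upu uu upu upu uu upu upu uu upu upu uu upu upu uu upu upu uu upu; joining the 18 pieces gives the next term.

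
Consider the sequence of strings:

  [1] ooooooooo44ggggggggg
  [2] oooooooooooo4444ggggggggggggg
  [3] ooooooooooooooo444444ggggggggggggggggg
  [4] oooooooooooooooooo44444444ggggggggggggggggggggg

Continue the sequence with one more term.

ooooooooooooooooooooo4444444444ggggggggggggggggggggggggg

Each string has the form o^{3n+3} 4^{2n-2} g^{4n+1}, where the shown terms are n = 2, 3, 4, 5.
For the next term, n = 6, so the run lengths are 21, 10, 25.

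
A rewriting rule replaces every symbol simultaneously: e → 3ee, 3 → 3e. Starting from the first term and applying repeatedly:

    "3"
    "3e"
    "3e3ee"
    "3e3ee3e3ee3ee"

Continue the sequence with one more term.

Rewriting the 13 symbols of 3e3ee3e3ee3ee one by one yields 3e 3ee 3e 3ee 3ee 3e 3ee 3e 3ee 3ee 3e 3ee 3ee; concatenated:

3e3ee3e3ee3ee3e3ee3e3ee3ee3e3ee3ee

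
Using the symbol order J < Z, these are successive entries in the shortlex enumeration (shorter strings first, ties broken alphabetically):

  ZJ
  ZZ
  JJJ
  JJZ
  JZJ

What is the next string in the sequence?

The successor of JZJ increments the rightmost position that isn't already Z and resets every position after it to J.

JZZ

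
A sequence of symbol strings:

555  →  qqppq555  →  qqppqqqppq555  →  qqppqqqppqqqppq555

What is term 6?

qqppqqqppqqqppqqqppqqqppq555

Each term is the previous one with qqppq prepended.
From qqppqqqppqqqppq555, 2 further steps: qqppqqqppqqqppq555 → qqppqqqppqqqppqqqppq555 → (answer).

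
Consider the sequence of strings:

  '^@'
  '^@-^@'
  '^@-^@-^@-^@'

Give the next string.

Each string is two copies of the previous one joined by '-'.
Doubling ^@-^@-^@-^@ with '-' between the halves:

^@-^@-^@-^@-^@-^@-^@-^@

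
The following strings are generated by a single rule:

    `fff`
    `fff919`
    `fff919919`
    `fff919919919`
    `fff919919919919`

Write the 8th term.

fff919919919919919919919

Every step adds 919 to the end: s(k+1) = s(k)·919.
From fff919919919919, 3 further steps: fff919919919919 → fff919919919919919 → fff919919919919919919 → (answer).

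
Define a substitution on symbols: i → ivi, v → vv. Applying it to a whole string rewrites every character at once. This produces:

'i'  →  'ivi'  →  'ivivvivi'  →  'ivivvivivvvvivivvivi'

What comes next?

Rewriting the 20 symbols of ivivvivivvvvivivvivi one by one yields ivi vv ivi vv vv ivi vv ivi vv vv vv vv ivi vv ivi vv vv ivi vv ivi; concatenated:

ivivvivivvvvivivvivivvvvvvvvivivvivivvvvivivvivi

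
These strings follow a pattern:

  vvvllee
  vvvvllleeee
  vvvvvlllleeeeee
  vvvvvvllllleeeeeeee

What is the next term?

The n-th term is n+2 v's then n+1 l's then 2n e's (n = 1, 2, …).
For the next term, n = 5, so the run lengths are 7, 6, 10.

vvvvvvvlllllleeeeeeeeee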